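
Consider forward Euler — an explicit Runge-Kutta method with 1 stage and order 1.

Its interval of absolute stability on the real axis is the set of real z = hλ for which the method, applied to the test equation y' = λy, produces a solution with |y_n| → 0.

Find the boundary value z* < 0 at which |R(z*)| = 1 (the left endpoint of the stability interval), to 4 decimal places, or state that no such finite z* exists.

left endpoint -2.0000.

With y'=λy (z=hλ):
  order 1, 1-stage ⇒ R(z)=1+z
  (e.g. R(-1.45)=-0.45000, |R|=0.45000)

Need |R(x)|<1, x<0.
x=-1.45: |R|=0.4500
|R(-2.26)|=1.2600 |R(-1.22)|=0.2200 |R(-0.74)|=0.2600
Bisect:
  x_lo=-2.5367 |R|=1.5367  x_hi=-0.2223 |R|=0.7777
  mid=-1.37952 |R|=0.37952 →hi
  mid=-1.95813 |R|=0.95813 →hi
  mid=-2.24744 |R|=1.24744 →lo
  mid=-2.10278 |R|=1.10278 →lo
  mid=-2.03046 |R|=1.03046 →lo
  mid=-1.99429 |R|=0.99429 →hi
  mid=-2.01238 |R|=1.01238 →lo
  mid=-2.00334 |R|=1.00334 →lo
  mid=-1.99882 |R|=0.99882 →hi
  mid=-2.00108 |R|=1.00108 →lo
  ...
  [-2.00009,-1.99995] ⇒ x*=-2.0000
Interval (-2.0000, 0).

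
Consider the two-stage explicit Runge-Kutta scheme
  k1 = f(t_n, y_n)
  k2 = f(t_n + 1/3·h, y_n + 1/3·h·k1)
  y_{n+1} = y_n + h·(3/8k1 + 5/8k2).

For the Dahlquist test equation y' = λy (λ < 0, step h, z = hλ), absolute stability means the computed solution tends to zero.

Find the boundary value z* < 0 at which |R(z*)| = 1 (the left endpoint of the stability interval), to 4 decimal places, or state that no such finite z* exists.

Test eqn y'=λy, z=hλ:
  k1=λy_n ⇒ h·k1=z·y_n;  k2=λ(1+1/3z)y_n ⇒ h·k2=z(1+1/3z)y_n
  y_{n+1}/y_n = 1 + 3/8z + 5/8z(1+1/3z) = 1 + z + 5/24z²
  ⇒ R(z) = 1 + z + 5/24z².

Need |R(x)|<1, x<0.
x=-1.39: |R|=0.0125
R=1: x+5/24x²=0 ⇒ x=−24/5=-4.8000; min R=1−1/(4·5/24)=-0.2000>−1
Confirm numerically:
  x=-4.742: |R|=0.94270 <1
  x=-4.501: |R|=0.71963 <1
  x=-4.317: |R|=0.56560 <1
  x=-3.259: |R|=0.04627 <1
  x=-5.096: |R|=1.31425 >1
  x=-5.057: |R|=1.27076 >1
  x=-4.977: |R|=1.18353 >1
So |R|<1 on (-4.8000, 0).

left endpoint -4.8000.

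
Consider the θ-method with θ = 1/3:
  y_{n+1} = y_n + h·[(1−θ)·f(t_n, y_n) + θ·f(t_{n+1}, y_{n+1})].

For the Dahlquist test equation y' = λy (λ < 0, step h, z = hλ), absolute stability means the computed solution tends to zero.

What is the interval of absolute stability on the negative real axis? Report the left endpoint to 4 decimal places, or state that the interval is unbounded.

(-6.0000, 0).

Test eqn y'=λy, z=hλ:
  y_{n+1} = y_n + z·[2/3·y_n + 1/3·y_{n+1}] ⇒ (1 − 1/3z)y_{n+1} = (1 + 2/3z)y_n
  so R(z) = (1 + 2/3z)/(1 − 1/3z).

Find x<0 with |R(x)|<1.
x=-0.43: |R|=0.6239
R=−1: 1+2/3x = −1+1/3x ⇒ -1/3x=2 ⇒ x=2/(-1/3)=-6.0000
Confirm numerically:
  x=-3.771: |R|=0.67080 <1
  x=-3.509: |R|=0.61730 <1
  x=-2.563: |R|=0.38217 <1
  x=-6.597: |R|=1.06221 >1
  x=-6.156: |R|=1.01704 >1
Interval (-6.0000, 0).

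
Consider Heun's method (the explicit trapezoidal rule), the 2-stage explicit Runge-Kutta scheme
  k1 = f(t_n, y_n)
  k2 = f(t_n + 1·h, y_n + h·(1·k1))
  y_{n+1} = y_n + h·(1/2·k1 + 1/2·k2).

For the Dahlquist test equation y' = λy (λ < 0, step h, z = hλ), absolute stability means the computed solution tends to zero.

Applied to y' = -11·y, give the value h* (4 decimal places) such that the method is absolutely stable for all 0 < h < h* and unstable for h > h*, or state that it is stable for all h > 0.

(-2.0000,0); λ=-11 ⇒ h* = 0.1818.

On y'=λy, z=hλ:
  order 2, 2-stage ⇒ R(z)=1+z+z^2/2
  (e.g. R(-0.64)=0.56480, |R|=0.56480)

Solve |R(x)|<1 on ℝ⁻.
x=-0.64: |R|=0.5648
|R(-1.82)|=0.8362 |R(-1.58)|=0.6682 |R(-1.41)|=0.5840
Bisect:
  x_lo=-2.6237 |R|=1.8182  x_hi=-0.1101 |R|=0.8960
  mid=-1.36689 |R|=0.56731 →hi
  mid=-1.99530 |R|=0.99531 →hi
  mid=-2.30950 |R|=1.35739 →lo
  mid=-2.15240 |R|=1.16401 →lo
  mid=-2.07385 |R|=1.07657 →lo
  mid=-2.03457 |R|=1.03517 →lo
  mid=-2.01493 |R|=1.01505 →lo
  mid=-2.00512 |R|=1.00513 →lo
  ...
  [-2.00005,-1.99990] ⇒ x*=-2.0000
Interval (-2.0000, 0).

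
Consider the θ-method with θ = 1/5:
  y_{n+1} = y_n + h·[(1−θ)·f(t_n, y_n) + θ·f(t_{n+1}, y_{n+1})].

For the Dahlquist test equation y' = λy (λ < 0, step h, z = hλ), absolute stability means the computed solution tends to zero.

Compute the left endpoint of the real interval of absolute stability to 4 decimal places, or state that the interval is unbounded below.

With y'=λy (z=hλ):
  y_{n+1} = y_n + z·[4/5·y_n + 1/5·y_{n+1}] ⇒ (1 − 1/5z)y_{n+1} = (1 + 4/5z)y_n
  so R(z) = (1 + 4/5z)/(1 − 1/5z).

Find x<0 with |R(x)|<1.
x=-0.46: |R|=0.5788
R=−1: 1+4/5x = −1+1/5x ⇒ -3/5x=2 ⇒ x=2/(-3/5)=-3.3333
Confirm numerically:
  x=-3.193: |R|=0.94861 <1
  x=-1.789: |R|=0.31757 <1
  x=-1.608: |R|=0.21671 <1
  x=-1.525: |R|=0.16858 <1
  x=-3.837: |R|=1.17099 >1
  x=-3.648: |R|=1.10916 >1
Stable set (-3.3333, 0).

z* = -3.3333.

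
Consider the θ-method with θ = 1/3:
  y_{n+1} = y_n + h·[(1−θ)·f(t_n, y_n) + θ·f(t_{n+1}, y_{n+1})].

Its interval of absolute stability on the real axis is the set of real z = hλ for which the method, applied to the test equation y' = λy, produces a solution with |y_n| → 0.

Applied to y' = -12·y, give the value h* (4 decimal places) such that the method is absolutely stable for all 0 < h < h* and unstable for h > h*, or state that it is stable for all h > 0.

Set f=λy, z=hλ:
  y_{n+1} = y_n + z·[2/3·y_n + 1/3·y_{n+1}] ⇒ (1 − 1/3z)y_{n+1} = (1 + 2/3z)y_n
  so R(z) = (1 + 2/3z)/(1 − 1/3z).

Boundary: |R(x)|=1, x<0.
x=-0.56: |R|=0.5281
R=−1: 1+2/3x = −1+1/3x ⇒ -1/3x=2 ⇒ x=2/(-1/3)=-6.0000
Confirm numerically:
  x=-3.318: |R|=0.57550 <1
  x=-3.185: |R|=0.54487 <1
  x=-2.602: |R|=0.39343 <1
  x=-6.489: |R|=1.05153 >1
  x=-6.454: |R|=1.04802 >1
  x=-6.386: |R|=1.04113 >1
So |R|<1 on (-6.0000, 0).

(-6.0000,0); λ=-12 ⇒ h* = (6)/12 = 0.5000.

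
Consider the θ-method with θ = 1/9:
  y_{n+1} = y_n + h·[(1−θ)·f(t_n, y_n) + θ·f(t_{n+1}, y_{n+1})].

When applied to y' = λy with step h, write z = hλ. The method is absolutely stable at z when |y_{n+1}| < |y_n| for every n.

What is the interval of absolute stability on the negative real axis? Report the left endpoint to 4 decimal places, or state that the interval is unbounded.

On y'=λy, z=hλ:
  y_{n+1} = y_n + z·[8/9·y_n + 1/9·y_{n+1}] ⇒ (1 − 1/9z)y_{n+1} = (1 + 8/9z)y_n
  so R(z) = (1 + 8/9z)/(1 − 1/9z).

Boundary: |R(x)|=1, x<0.
x=-1.61: |R|=0.3657
R=−1: 1+8/9x = −1+1/9x ⇒ -7/9x=2 ⇒ x=2/(-7/9)=-2.5714
Confirm numerically:
  x=-2.368: |R|=0.87474 <1
  x=-1.495: |R|=0.28204 <1
  x=-1.459: |R|=0.25547 <1
  x=-1.074: |R|=0.04050 <1
  x=-2.932: |R|=1.21153 >1
  x=-2.914: |R|=1.20128 >1
  x=-2.886: |R|=1.18526 >1
Stable set (-2.5714, 0).

(-2.5714, 0).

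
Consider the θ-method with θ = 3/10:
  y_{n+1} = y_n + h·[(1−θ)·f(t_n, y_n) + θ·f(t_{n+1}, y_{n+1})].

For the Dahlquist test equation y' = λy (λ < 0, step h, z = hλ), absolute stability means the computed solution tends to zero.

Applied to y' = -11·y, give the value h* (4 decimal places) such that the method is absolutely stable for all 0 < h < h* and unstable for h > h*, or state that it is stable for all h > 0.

On y'=λy, z=hλ:
  y_{n+1} = y_n + z·[7/10·y_n + 3/10·y_{n+1}] ⇒ (1 − 3/10z)y_{n+1} = (1 + 7/10z)y_n
  ⇒ R(z) = (1 + 7/10z)/(1 − 3/10z).

Boundary: |R(x)|=1, x<0.
x=-1.32: |R|=0.0544
R=−1: 1+7/10x = −1+3/10x ⇒ -2/5x=2 ⇒ x=2/(-2/5)=-5.0000
Confirm numerically:
  x=-4.731: |R|=0.95552 <1
  x=-3.919: |R|=0.80126 <1
  x=-3.741: |R|=0.76271 <1
  x=-5.457: |R|=1.06932 >1
  x=-5.110: |R|=1.01737 >1
  x=-5.079: |R|=1.01252 >1
Stable set (-5.0000, 0).

(-5.0000,0); λ=-11 ⇒ h* = (5)/11 = 0.4545.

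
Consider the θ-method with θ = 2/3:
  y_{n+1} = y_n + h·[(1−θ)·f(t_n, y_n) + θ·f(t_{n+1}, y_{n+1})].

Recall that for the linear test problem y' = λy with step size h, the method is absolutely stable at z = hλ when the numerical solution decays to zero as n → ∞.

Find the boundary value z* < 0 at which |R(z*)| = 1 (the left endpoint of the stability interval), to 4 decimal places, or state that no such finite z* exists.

Test eqn y'=λy, z=hλ:
  y_{n+1} = y_n + z·[1/3·y_n + 2/3·y_{n+1}] ⇒ (1 − 2/3z)y_{n+1} = (1 + 1/3z)y_n
  so R(z) = (1 + 1/3z)/(1 − 2/3z).

Solve |R(x)|<1 on ℝ⁻.
x=-0.8: |R|=0.4783
x=-2: |R|=0.1429
x=-10: |R|=0.3043
x=-100: |R|=0.4778
θ=2/3≥1/2 ⇒ |1+1/3x|<|1−2/3x| ∀x<0 ⇒ stable on all of ℝ⁻.

interval (−∞, 0).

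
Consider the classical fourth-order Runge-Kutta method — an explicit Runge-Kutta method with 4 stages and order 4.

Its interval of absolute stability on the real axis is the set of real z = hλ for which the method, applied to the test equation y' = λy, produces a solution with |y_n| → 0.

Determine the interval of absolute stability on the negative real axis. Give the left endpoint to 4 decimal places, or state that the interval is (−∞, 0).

Set f=λy, z=hλ:
  order 4, 4-stage ⇒ R(z)=1+z+z^2/2+z^3/6+z^4/24
  (e.g. R(-0.52)=0.59481, |R|=0.59481)

Solve |R(x)|<1 on ℝ⁻.
x=-0.52: |R|=0.5948
|R(-1.92)|=0.3098 |R(-1.44)|=0.2783 |R(-1.4)|=0.2827
Bisect:
  x_lo=-3.2159 |R|=1.8684  x_hi=-0.3803 |R|=0.6837
  mid=-1.79807 |R|=0.28511 →hi
  mid=-2.50696 |R|=0.65530 →hi
  mid=-2.86141 |R|=1.12096 →lo
  mid=-2.68419 |R|=0.85796 →hi
  mid=-2.77280 |R|=0.98133 →hi
  mid=-2.81711 |R|=1.04903 →lo
  mid=-2.79495 |R|=1.01466 →lo
  ...
  [-2.78543,-2.78526] ⇒ x*=-2.7853
Stable set (-2.7853, 0).

z∈(-2.7853,0).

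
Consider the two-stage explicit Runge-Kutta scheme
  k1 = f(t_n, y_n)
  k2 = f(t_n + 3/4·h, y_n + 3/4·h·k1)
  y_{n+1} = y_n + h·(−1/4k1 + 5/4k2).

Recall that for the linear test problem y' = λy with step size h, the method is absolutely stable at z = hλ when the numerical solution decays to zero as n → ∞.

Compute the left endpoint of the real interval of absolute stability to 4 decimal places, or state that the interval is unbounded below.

z* = -1.0667.

Test eqn y'=λy, z=hλ:
  k1=λy_n ⇒ h·k1=z·y_n;  k2=λ(1+3/4z)y_n ⇒ h·k2=z(1+3/4z)y_n
  y_{n+1}/y_n = 1 − 1/4z + 5/4z(1+3/4z) = 1 + z + 15/16z²
  R(z) = 1 + z + 15/16z².

Find x<0 with |R(x)|<1.
x=-1.59: |R|=1.7801
R=1: x+15/16x²=0 ⇒ x=−16/15=-1.0667; min R=1−1/(4·15/16)=0.7333>−1
Confirm numerically:
  x=-0.997: |R|=0.93488 <1
  x=-0.887: |R|=0.85060 <1
  x=-0.737: |R|=0.77222 <1
  x=-0.537: |R|=0.73335 <1
  x=-1.313: |R|=1.30322 >1
  x=-1.195: |R|=1.14377 >1
So |R|<1 on (-1.0667, 0).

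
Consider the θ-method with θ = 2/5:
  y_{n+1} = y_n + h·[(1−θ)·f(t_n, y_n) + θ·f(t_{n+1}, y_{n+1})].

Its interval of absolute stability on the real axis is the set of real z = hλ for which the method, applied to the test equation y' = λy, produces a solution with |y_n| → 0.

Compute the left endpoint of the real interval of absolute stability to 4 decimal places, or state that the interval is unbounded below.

On y'=λy, z=hλ:
  y_{n+1} = y_n + z·[3/5·y_n + 2/5·y_{n+1}] ⇒ (1 − 2/5z)y_{n+1} = (1 + 3/5z)y_n
  ⇒ R(z) = (1 + 3/5z)/(1 − 2/5z).

Boundary: |R(x)|=1, x<0.
x=-0.42: |R|=0.6404
R=−1: 1+3/5x = −1+2/5x ⇒ -1/5x=2 ⇒ x=2/(-1/5)=-10.0000
Confirm numerically:
  x=-9.969: |R|=0.99876 <1
  x=-9.159: |R|=0.96393 <1
  x=-8.148: |R|=0.91304 <1
  x=-10.510: |R|=1.01960 >1
  x=-10.110: |R|=1.00436 >1
So |R|<1 on (-10.0000, 0).

z* = -10.0000.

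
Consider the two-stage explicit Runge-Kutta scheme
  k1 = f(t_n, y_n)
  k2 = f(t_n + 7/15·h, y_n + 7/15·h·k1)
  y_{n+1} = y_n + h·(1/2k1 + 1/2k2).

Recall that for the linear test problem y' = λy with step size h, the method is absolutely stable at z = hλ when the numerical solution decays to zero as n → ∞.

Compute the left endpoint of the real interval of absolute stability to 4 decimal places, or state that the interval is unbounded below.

With y'=λy (z=hλ):
  k1=λy_n ⇒ h·k1=z·y_n;  k2=λ(1+7/15z)y_n ⇒ h·k2=z(1+7/15z)y_n
  y_{n+1}/y_n = 1 + 1/2z + 1/2z(1+7/15z) = 1 + z + 7/30z²
  R(z) = 1 + z + 7/30z².

Need |R(x)|<1, x<0.
x=-1.39: |R|=0.0608
R=1: x+7/30x²=0 ⇒ x=−30/7=-4.2857; min R=1−1/(4·7/30)=-0.0714>−1
Confirm numerically:
  x=-3.773: |R|=0.54862 <1
  x=-3.518: |R|=0.36981 <1
  x=-3.489: |R|=0.35139 <1
  x=-2.331: |R|=0.06317 <1
  x=-4.764: |R|=1.53166 >1
  x=-4.713: |R|=1.46989 >1
  x=-4.676: |R|=1.42583 >1
Stable set (-4.2857, 0).

z* = -4.2857.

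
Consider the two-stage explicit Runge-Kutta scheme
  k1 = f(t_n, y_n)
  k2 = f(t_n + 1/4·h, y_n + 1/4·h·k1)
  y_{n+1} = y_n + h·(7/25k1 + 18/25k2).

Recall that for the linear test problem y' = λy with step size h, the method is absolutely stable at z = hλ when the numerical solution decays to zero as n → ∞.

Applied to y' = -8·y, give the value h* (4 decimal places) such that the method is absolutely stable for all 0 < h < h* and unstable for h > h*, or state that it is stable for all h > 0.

(-5.5556,0); λ=-8 ⇒ h* = (50/9)/8 = 0.6944.

With y'=λy (z=hλ):
  k1=λy_n ⇒ h·k1=z·y_n;  k2=λ(1+1/4z)y_n ⇒ h·k2=z(1+1/4z)y_n
  y_{n+1}/y_n = 1 + 7/25z + 18/25z(1+1/4z) = 1 + z + 9/50z²
  so R(z) = 1 + z + 9/50z².

Boundary: |R(x)|=1, x<0.
x=-1.06: |R|=0.1422
R=1: x+9/50x²=0 ⇒ x=−50/9=-5.5556; min R=1−1/(4·9/50)=-0.3889>−1
Confirm numerically:
  x=-4.523: |R|=0.15936 <1
  x=-3.805: |R|=0.19896 <1
  x=-2.700: |R|=0.38780 <1
  x=-2.255: |R|=0.33970 <1
  x=-5.860: |R|=1.32113 >1
  x=-5.675: |R|=1.12201 >1
Interval (-5.5556, 0).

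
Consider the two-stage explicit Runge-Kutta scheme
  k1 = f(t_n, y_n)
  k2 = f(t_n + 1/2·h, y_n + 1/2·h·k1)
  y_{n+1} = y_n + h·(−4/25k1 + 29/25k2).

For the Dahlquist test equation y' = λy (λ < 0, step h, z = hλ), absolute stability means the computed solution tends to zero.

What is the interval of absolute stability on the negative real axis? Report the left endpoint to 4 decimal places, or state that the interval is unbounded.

On y'=λy, z=hλ:
  k1=λy_n ⇒ h·k1=z·y_n;  k2=λ(1+1/2z)y_n ⇒ h·k2=z(1+1/2z)y_n
  y_{n+1}/y_n = 1 − 4/25z + 29/25z(1+1/2z) = 1 + z + 29/50z²
  Hence R(z) = 1 + z + 29/50z².

Boundary: |R(x)|=1, x<0.
x=-1.35: |R|=0.7070
R=1: x+29/50x²=0 ⇒ x=−50/29=-1.7241; min R=1−1/(4·29/50)=0.5690>−1
Confirm numerically:
  x=-1.575: |R|=0.86376 <1
  x=-1.529: |R|=0.82695 <1
  x=-0.771: |R|=0.57378 <1
  x=-2.203: |R|=1.61186 >1
  x=-1.957: |R|=1.26431 >1
Interval (-1.7241, 0).

z∈(-1.7241,0).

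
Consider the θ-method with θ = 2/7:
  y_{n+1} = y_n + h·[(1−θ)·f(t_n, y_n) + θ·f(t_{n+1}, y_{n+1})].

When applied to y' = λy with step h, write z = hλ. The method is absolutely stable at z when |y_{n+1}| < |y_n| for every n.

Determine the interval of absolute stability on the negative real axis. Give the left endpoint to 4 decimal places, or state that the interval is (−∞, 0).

(-4.6667, 0).

With y'=λy (z=hλ):
  y_{n+1} = y_n + z·[5/7·y_n + 2/7·y_{n+1}] ⇒ (1 − 2/7z)y_{n+1} = (1 + 5/7z)y_n
  so R(z) = (1 + 5/7z)/(1 − 2/7z).

Need |R(x)|<1, x<0.
x=-0.7: |R|=0.4167
R=−1: 1+5/7x = −1+2/7x ⇒ -3/7x=2 ⇒ x=2/(-3/7)=-4.6667
Confirm numerically:
  x=-4.433: |R|=0.95582 <1
  x=-3.773: |R|=0.81569 <1
  x=-3.337: |R|=0.70828 <1
  x=-2.463: |R|=0.44566 <1
  x=-4.869: |R|=1.03626 >1
  x=-4.719: |R|=1.00955 >1
Interval (-4.6667, 0).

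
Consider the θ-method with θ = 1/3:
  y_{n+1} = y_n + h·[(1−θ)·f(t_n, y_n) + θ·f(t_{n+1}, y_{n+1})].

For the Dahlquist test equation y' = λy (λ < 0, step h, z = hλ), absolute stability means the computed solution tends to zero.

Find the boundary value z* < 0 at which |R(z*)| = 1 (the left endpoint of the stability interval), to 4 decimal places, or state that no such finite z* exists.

With y'=λy (z=hλ):
  y_{n+1} = y_n + z·[2/3·y_n + 1/3·y_{n+1}] ⇒ (1 − 1/3z)y_{n+1} = (1 + 2/3z)y_n
  Hence R(z) = (1 + 2/3z)/(1 − 1/3z).

Boundary: |R(x)|=1, x<0.
x=-1.28: |R|=0.1028
R=−1: 1+2/3x = −1+1/3x ⇒ -1/3x=2 ⇒ x=2/(-1/3)=-6.0000
Confirm numerically:
  x=-5.126: |R|=0.89244 <1
  x=-4.383: |R|=0.78098 <1
  x=-4.340: |R|=0.77384 <1
  x=-2.970: |R|=0.49246 <1
  x=-6.337: |R|=1.03609 >1
  x=-6.257: |R|=1.02776 >1
  x=-6.136: |R|=1.01489 >1
Interval (-6.0000, 0).

z* = -6.0000.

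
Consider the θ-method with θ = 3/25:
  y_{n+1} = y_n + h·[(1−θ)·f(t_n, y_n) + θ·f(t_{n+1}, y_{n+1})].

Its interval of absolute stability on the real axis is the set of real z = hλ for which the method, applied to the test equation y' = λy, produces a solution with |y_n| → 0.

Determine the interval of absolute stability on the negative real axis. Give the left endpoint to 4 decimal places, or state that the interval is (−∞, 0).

(-2.6316, 0).

On y'=λy, z=hλ:
  y_{n+1} = y_n + z·[22/25·y_n + 3/25·y_{n+1}] ⇒ (1 − 3/25z)y_{n+1} = (1 + 22/25z)y_n
  Hence R(z) = (1 + 22/25z)/(1 − 3/25z).

Need |R(x)|<1, x<0.
x=-1.28: |R|=0.1096
R=−1: 1+22/25x = −1+3/25x ⇒ -19/25x=2 ⇒ x=2/(-19/25)=-2.6316
Confirm numerically:
  x=-2.608: |R|=0.98635 <1
  x=-2.354: |R|=0.83551 <1
  x=-1.637: |R|=0.36823 <1
  x=-3.190: |R|=1.30691 >1
  x=-2.770: |R|=1.07896 >1
So |R|<1 on (-2.6316, 0).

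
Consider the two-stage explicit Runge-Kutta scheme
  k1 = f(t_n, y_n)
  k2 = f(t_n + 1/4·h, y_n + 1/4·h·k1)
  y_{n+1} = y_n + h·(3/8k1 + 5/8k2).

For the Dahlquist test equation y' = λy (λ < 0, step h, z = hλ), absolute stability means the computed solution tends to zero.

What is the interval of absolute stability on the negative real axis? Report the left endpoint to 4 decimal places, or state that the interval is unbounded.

z∈(-6.4000,0).

On y'=λy, z=hλ:
  k1=λy_n ⇒ h·k1=z·y_n;  k2=λ(1+1/4z)y_n ⇒ h·k2=z(1+1/4z)y_n
  y_{n+1}/y_n = 1 + 3/8z + 5/8z(1+1/4z) = 1 + z + 5/32z²
  R(z) = 1 + z + 5/32z².

Solve |R(x)|<1 on ℝ⁻.
x=-0.66: |R|=0.4081
R=1: x+5/32x²=0 ⇒ x=−32/5=-6.4000; min R=1−1/(4·5/32)=-0.6000>−1
Confirm numerically:
  x=-5.398: |R|=0.15488 <1
  x=-3.665: |R|=0.56621 <1
  x=-3.304: |R|=0.59831 <1
  x=-6.736: |R|=1.35364 >1
  x=-6.721: |R|=1.33710 >1
  x=-6.629: |R|=1.23719 >1
So |R|<1 on (-6.4000, 0).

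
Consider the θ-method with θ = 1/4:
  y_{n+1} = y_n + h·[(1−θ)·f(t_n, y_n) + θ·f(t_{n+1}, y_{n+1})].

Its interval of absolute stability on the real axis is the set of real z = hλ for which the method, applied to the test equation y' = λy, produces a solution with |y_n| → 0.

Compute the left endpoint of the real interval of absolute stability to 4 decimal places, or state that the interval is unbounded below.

Test eqn y'=λy, z=hλ:
  y_{n+1} = y_n + z·[3/4·y_n + 1/4·y_{n+1}] ⇒ (1 − 1/4z)y_{n+1} = (1 + 3/4z)y_n
  R(z) = (1 + 3/4z)/(1 − 1/4z).

Need |R(x)|<1, x<0.
x=-0.81: |R|=0.3264
R=−1: 1+3/4x = −1+1/4x ⇒ -1/2x=2 ⇒ x=2/(-1/2)=-4.0000
Confirm numerically:
  x=-3.050: |R|=0.73050 <1
  x=-2.777: |R|=0.63907 <1
  x=-2.745: |R|=0.62787 <1
  x=-4.340: |R|=1.08153 >1
  x=-4.234: |R|=1.05684 >1
Stable set (-4.0000, 0).

left endpoint -4.0000.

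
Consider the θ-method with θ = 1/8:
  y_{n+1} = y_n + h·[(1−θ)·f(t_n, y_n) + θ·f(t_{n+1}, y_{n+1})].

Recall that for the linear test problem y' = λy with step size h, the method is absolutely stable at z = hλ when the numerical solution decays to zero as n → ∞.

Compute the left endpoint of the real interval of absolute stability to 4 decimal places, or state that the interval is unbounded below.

On y'=λy, z=hλ:
  y_{n+1} = y_n + z·[7/8·y_n + 1/8·y_{n+1}] ⇒ (1 − 1/8z)y_{n+1} = (1 + 7/8z)y_n
  so R(z) = (1 + 7/8z)/(1 − 1/8z).

Boundary: |R(x)|=1, x<0.
x=-1.72: |R|=0.4156
R=−1: 1+7/8x = −1+1/8x ⇒ -3/4x=2 ⇒ x=2/(-3/4)=-2.6667
Confirm numerically:
  x=-2.437: |R|=0.86797 <1
  x=-2.125: |R|=0.67901 <1
  x=-1.417: |R|=0.20378 <1
  x=-1.328: |R|=0.13894 <1
  x=-2.933: |R|=1.14616 >1
  x=-2.898: |R|=1.12736 >1
Interval (-2.6667, 0).

z* = -2.6667.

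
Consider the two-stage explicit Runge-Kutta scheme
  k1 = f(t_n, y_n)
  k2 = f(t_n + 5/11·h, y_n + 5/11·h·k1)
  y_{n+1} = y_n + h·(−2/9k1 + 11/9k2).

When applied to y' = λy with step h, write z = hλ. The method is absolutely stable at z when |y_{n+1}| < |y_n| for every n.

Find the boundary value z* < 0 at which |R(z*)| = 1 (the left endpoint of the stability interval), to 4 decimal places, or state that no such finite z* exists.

z* = -1.8000.

With y'=λy (z=hλ):
  k1=λy_n ⇒ h·k1=z·y_n;  k2=λ(1+5/11z)y_n ⇒ h·k2=z(1+5/11z)y_n
  y_{n+1}/y_n = 1 − 2/9z + 11/9z(1+5/11z) = 1 + z + 5/9z²
  so R(z) = 1 + z + 5/9z².

Boundary: |R(x)|=1, x<0.
x=-0.35: |R|=0.7181
R=1: x+5/9x²=0 ⇒ x=−9/5=-1.8000; min R=1−1/(4·5/9)=0.5500>−1
Confirm numerically:
  x=-1.724: |R|=0.92721 <1
  x=-1.311: |R|=0.64385 <1
  x=-0.974: |R|=0.55304 <1
  x=-2.212: |R|=1.50630 >1
  x=-2.087: |R|=1.33276 >1
  x=-1.892: |R|=1.09670 >1
Interval (-1.8000, 0).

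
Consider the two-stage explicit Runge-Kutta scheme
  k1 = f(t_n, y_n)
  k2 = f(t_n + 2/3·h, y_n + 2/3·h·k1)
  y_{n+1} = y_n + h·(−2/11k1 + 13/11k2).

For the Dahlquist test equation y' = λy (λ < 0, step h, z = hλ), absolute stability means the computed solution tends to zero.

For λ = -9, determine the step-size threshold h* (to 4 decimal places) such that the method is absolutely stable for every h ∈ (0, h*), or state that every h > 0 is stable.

(-1.2692,0); λ=-9 ⇒ h* = (33/26)/9 = 0.1410.

Test eqn y'=λy, z=hλ:
  k1=λy_n ⇒ h·k1=z·y_n;  k2=λ(1+2/3z)y_n ⇒ h·k2=z(1+2/3z)y_n
  y_{n+1}/y_n = 1 − 2/11z + 13/11z(1+2/3z) = 1 + z + 26/33z²
  ⇒ R(z) = 1 + z + 26/33z².

Find x<0 with |R(x)|<1.
x=-1.78: |R|=1.7163
R=1: x+26/33x²=0 ⇒ x=−33/26=-1.2692; min R=1−1/(4·26/33)=0.6827>−1
Confirm numerically:
  x=-1.070: |R|=0.83204 <1
  x=-1.037: |R|=0.81026 <1
  x=-0.915: |R|=0.74463 <1
  x=-1.709: |R|=1.59214 >1
  x=-1.468: |R|=1.22990 >1
Interval (-1.2692, 0).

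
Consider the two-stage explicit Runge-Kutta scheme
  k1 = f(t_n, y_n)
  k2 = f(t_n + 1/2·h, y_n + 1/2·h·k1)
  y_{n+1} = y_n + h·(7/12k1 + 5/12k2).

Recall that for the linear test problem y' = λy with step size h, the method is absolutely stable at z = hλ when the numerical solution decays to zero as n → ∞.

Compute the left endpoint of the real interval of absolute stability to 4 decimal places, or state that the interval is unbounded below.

left endpoint -4.8000.

Test eqn y'=λy, z=hλ:
  k1=λy_n ⇒ h·k1=z·y_n;  k2=λ(1+1/2z)y_n ⇒ h·k2=z(1+1/2z)y_n
  y_{n+1}/y_n = 1 + 7/12z + 5/12z(1+1/2z) = 1 + z + 5/24z²
  R(z) = 1 + z + 5/24z².

Find x<0 with |R(x)|<1.
x=-0.45: |R|=0.5922
R=1: x+5/24x²=0 ⇒ x=−24/5=-4.8000; min R=1−1/(4·5/24)=-0.2000>−1
Confirm numerically:
  x=-4.528: |R|=0.74341 <1
  x=-4.500: |R|=0.71875 <1
  x=-4.336: |R|=0.58085 <1
  x=-5.395: |R|=1.66876 >1
  x=-5.244: |R|=1.48507 >1
  x=-5.086: |R|=1.30304 >1
Stable set (-4.8000, 0).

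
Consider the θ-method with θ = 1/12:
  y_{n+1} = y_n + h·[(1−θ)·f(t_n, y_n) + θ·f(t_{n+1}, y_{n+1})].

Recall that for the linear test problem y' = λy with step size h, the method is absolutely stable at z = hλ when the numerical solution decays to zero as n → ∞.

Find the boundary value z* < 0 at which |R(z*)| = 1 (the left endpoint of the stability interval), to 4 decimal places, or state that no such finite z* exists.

With y'=λy (z=hλ):
  y_{n+1} = y_n + z·[11/12·y_n + 1/12·y_{n+1}] ⇒ (1 − 1/12z)y_{n+1} = (1 + 11/12z)y_n
  Hence R(z) = (1 + 11/12z)/(1 − 1/12z).

Need |R(x)|<1, x<0.
x=-1.43: |R|=0.2777
R=−1: 1+11/12x = −1+1/12x ⇒ -5/6x=2 ⇒ x=2/(-5/6)=-2.4000
Confirm numerically:
  x=-2.326: |R|=0.94835 <1
  x=-1.940: |R|=0.67001 <1
  x=-1.723: |R|=0.50667 <1
  x=-0.984: |R|=0.09057 <1
  x=-2.694: |R|=1.20008 >1
  x=-2.452: |R|=1.03598 >1
So |R|<1 on (-2.4000, 0).

left endpoint -2.4000.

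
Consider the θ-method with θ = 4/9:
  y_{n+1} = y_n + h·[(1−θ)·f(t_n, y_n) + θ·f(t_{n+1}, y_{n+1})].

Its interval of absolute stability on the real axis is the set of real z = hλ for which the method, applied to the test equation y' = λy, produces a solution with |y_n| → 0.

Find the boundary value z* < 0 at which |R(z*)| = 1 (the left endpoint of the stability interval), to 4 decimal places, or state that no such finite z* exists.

left endpoint -18.0000.

Set f=λy, z=hλ:
  y_{n+1} = y_n + z·[5/9·y_n + 4/9·y_{n+1}] ⇒ (1 − 4/9z)y_{n+1} = (1 + 5/9z)y_n
  R(z) = (1 + 5/9z)/(1 − 4/9z).

Solve |R(x)|<1 on ℝ⁻.
x=-1.14: |R|=0.2434
R=−1: 1+5/9x = −1+4/9x ⇒ -1/9x=2 ⇒ x=2/(-1/9)=-18.0000
Confirm numerically:
  x=-12.728: |R|=0.91200 <1
  x=-11.509: |R|=0.88206 <1
  x=-9.844: |R|=0.83140 <1
  x=-8.385: |R|=0.77398 <1
  x=-18.417: |R|=1.00504 >1
  x=-18.354: |R|=1.00430 >1
  x=-18.230: |R|=1.00281 >1
Interval (-18.0000, 0).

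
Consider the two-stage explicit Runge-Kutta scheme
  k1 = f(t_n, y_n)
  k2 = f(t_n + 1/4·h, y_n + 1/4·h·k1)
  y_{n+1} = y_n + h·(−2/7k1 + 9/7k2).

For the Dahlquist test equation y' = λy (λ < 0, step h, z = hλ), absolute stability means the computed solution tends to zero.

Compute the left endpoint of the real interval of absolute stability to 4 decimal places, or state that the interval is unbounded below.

With y'=λy (z=hλ):
  k1=λy_n ⇒ h·k1=z·y_n;  k2=λ(1+1/4z)y_n ⇒ h·k2=z(1+1/4z)y_n
  y_{n+1}/y_n = 1 − 2/7z + 9/7z(1+1/4z) = 1 + z + 9/28z²
  Hence R(z) = 1 + z + 9/28z².

Solve |R(x)|<1 on ℝ⁻.
x=-0.65: |R|=0.4858
R=1: x+9/28x²=0 ⇒ x=−28/9=-3.1111; min R=1−1/(4·9/28)=0.2222>−1
Confirm numerically:
  x=-2.968: |R|=0.86347 <1
  x=-2.846: |R|=0.75748 <1
  x=-1.788: |R|=0.23959 <1
  x=-1.627: |R|=0.22386 <1
  x=-3.359: |R|=1.26764 >1
  x=-3.193: |R|=1.08404 >1
So |R|<1 on (-3.1111, 0).

z* = -3.1111.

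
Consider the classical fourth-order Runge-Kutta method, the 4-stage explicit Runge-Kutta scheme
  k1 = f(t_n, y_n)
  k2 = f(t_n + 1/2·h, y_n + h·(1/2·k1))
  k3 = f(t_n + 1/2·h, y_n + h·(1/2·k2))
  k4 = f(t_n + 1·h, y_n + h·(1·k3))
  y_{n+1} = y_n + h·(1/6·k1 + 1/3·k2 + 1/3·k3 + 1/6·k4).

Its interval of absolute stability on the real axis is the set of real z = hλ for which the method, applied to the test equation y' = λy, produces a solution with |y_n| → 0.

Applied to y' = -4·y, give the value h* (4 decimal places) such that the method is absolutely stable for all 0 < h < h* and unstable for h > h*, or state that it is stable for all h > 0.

(-2.7853,0); λ=-4 ⇒ h* = 0.6963.

On y'=λy, z=hλ:
  order 4, 4-stage ⇒ R(z)=1+z+z^2/2+z^3/6+z^4/24
  (e.g. R(-1.27)=0.30345, |R|=0.30345)

Need |R(x)|<1, x<0.
x=-1.27: |R|=0.3034
|R(-2.67)|=0.8396 |R(-1.4)|=0.2827 |R(-1.18)|=0.3231
Bisect:
  x_lo=-3.5689 |R|=2.9831  x_hi=-0.1291 |R|=0.8789
  mid=-1.84899 |R|=0.29385 →hi
  mid=-2.70895 |R|=0.89087 →hi
  mid=-3.13893 |R|=1.67789 →lo
  mid=-2.92394 |R|=1.22996 →lo
  mid=-2.81644 |R|=1.04799 →lo
  mid=-2.76270 |R|=0.96646 →hi
  mid=-2.78957 |R|=1.00647 →lo
  mid=-2.77613 |R|=0.98628 →hi
  mid=-2.78285 |R|=0.99632 →hi
  ...
  [-2.78537,-2.78516] ⇒ x*=-2.7853
Stable set (-2.7853, 0).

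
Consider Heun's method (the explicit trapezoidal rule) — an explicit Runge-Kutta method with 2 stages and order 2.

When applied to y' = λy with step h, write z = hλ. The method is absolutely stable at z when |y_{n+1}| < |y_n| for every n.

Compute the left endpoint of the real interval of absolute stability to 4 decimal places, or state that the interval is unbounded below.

left endpoint -2.0000.

Set f=λy, z=hλ:
  order 2, 2-stage ⇒ R(z)=1+z+z^2/2
  (e.g. R(-1.27)=0.53645, |R|=0.53645)

Boundary: |R(x)|=1, x<0.
x=-1.27: |R|=0.5364
|R(-2.35)|=1.4113 |R(-0.83)|=0.5145 |R(-0.81)|=0.5181
Bisect:
  x_lo=-2.6067 |R|=1.7907  x_hi=-0.1000 |R|=0.9050
  mid=-1.35332 |R|=0.56242 →hi
  mid=-1.98000 |R|=0.98020 →hi
  mid=-2.29334 |R|=1.33637 →lo
  mid=-2.13667 |R|=1.14601 →lo
  mid=-2.05834 |R|=1.06004 →lo
  mid=-2.01917 |R|=1.01935 →lo
  mid=-1.99958 |R|=0.99958 →hi
  ...
  [-2.00004,-1.99989] ⇒ x*=-2.0000
So |R|<1 on (-2.0000, 0).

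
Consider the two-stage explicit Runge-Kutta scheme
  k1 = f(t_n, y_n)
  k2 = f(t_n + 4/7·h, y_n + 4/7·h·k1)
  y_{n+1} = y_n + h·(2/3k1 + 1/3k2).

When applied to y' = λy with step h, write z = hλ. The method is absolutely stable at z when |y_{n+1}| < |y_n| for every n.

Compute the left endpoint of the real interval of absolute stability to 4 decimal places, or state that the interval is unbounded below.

With y'=λy (z=hλ):
  k1=λy_n ⇒ h·k1=z·y_n;  k2=λ(1+4/7z)y_n ⇒ h·k2=z(1+4/7z)y_n
  y_{n+1}/y_n = 1 + 2/3z + 1/3z(1+4/7z) = 1 + z + 4/21z²
  Hence R(z) = 1 + z + 4/21z².

Solve |R(x)|<1 on ℝ⁻.
x=-0.45: |R|=0.5886
R=1: x+4/21x²=0 ⇒ x=−21/4=-5.2500; min R=1−1/(4·4/21)=-0.3125>−1
Confirm numerically:
  x=-4.738: |R|=0.53793 <1
  x=-2.619: |R|=0.31249 <1
  x=-2.378: |R|=0.30088 <1
  x=-5.838: |R|=1.65386 >1
  x=-5.379: |R|=1.13217 >1
Interval (-5.2500, 0).

left endpoint -5.2500.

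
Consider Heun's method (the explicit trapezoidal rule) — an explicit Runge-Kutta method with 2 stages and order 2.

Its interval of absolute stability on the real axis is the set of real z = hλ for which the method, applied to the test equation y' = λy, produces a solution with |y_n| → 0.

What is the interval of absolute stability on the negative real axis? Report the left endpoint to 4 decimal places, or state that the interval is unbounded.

z∈(-2.0000,0).

Test eqn y'=λy, z=hλ:
  order 2, 2-stage ⇒ R(z)=1+z+z^2/2
  (e.g. R(-1.08)=0.50320, |R|=0.50320)

Boundary: |R(x)|=1, x<0.
x=-1.08: |R|=0.5032
|R(-1.72)|=0.7592 |R(-0.72)|=0.5392 |R(-0.64)|=0.5648
Bisect:
  x_lo=-2.7737 |R|=2.0730  x_hi=-0.1474 |R|=0.8635
  mid=-1.46051 |R|=0.60604 →hi
  mid=-2.11709 |R|=1.12395 →lo
  mid=-1.78880 |R|=0.81110 →hi
  mid=-1.95295 |R|=0.95405 →hi
  mid=-2.03502 |R|=1.03563 →lo
  mid=-1.99398 |R|=0.99400 →hi
  mid=-2.01450 |R|=1.01461 →lo
  ...
  [-2.00008,-1.99992] ⇒ x*=-2.0000
Stable set (-2.0000, 0).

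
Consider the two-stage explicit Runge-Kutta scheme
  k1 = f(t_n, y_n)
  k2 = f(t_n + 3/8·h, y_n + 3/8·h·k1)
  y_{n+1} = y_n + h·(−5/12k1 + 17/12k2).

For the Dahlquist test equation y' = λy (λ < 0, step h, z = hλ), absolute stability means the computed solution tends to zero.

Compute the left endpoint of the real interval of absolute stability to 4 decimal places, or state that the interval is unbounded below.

left endpoint -1.8824.

Set f=λy, z=hλ:
  k1=λy_n ⇒ h·k1=z·y_n;  k2=λ(1+3/8z)y_n ⇒ h·k2=z(1+3/8z)y_n
  y_{n+1}/y_n = 1 − 5/12z + 17/12z(1+3/8z) = 1 + z + 17/32z²
  R(z) = 1 + z + 17/32z².

Solve |R(x)|<1 on ℝ⁻.
x=-0.8: |R|=0.5400
R=1: x+17/32x²=0 ⇒ x=−32/17=-1.8824; min R=1−1/(4·17/32)=0.5294>−1
Confirm numerically:
  x=-1.646: |R|=0.79332 <1
  x=-0.989: |R|=0.53063 <1
  x=-0.946: |R|=0.52942 <1
  x=-0.921: |R|=0.52963 <1
  x=-2.468: |R|=1.76786 >1
  x=-2.319: |R|=1.53794 >1
  x=-2.300: |R|=1.51031 >1
Interval (-1.8824, 0).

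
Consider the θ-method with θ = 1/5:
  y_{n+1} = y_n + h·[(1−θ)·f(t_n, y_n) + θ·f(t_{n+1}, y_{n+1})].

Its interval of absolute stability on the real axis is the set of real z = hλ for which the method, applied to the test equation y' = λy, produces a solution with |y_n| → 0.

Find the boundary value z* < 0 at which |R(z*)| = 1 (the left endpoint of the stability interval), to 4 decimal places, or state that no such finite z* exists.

z* = -3.3333.

Set f=λy, z=hλ:
  y_{n+1} = y_n + z·[4/5·y_n + 1/5·y_{n+1}] ⇒ (1 − 1/5z)y_{n+1} = (1 + 4/5z)y_n
  R(z) = (1 + 4/5z)/(1 − 1/5z).

Boundary: |R(x)|=1, x<0.
x=-1.04: |R|=0.1391
R=−1: 1+4/5x = −1+1/5x ⇒ -3/5x=2 ⇒ x=2/(-3/5)=-3.3333
Confirm numerically:
  x=-2.814: |R|=0.80061 <1
  x=-2.460: |R|=0.64879 <1
  x=-1.788: |R|=0.31703 <1
  x=-3.565: |R|=1.08114 >1
  x=-3.548: |R|=1.07534 >1
  x=-3.444: |R|=1.03932 >1
Interval (-3.3333, 0).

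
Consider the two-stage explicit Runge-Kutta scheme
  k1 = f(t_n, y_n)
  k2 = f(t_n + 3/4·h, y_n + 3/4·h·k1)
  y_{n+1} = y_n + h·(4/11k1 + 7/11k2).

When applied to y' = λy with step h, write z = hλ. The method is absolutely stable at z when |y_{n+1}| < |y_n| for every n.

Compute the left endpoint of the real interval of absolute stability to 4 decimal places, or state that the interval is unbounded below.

left endpoint -2.0952.

Test eqn y'=λy, z=hλ:
  k1=λy_n ⇒ h·k1=z·y_n;  k2=λ(1+3/4z)y_n ⇒ h·k2=z(1+3/4z)y_n
  y_{n+1}/y_n = 1 + 4/11z + 7/11z(1+3/4z) = 1 + z + 21/44z²
  ⇒ R(z) = 1 + z + 21/44z².

Solve |R(x)|<1 on ℝ⁻.
x=-1.47: |R|=0.5613
R=1: x+21/44x²=0 ⇒ x=−44/21=-2.0952; min R=1−1/(4·21/44)=0.4762>−1
Confirm numerically:
  x=-1.972: |R|=0.88401 <1
  x=-1.772: |R|=0.72663 <1
  x=-1.442: |R|=0.55042 <1
  x=-1.019: |R|=0.47658 <1
  x=-2.261: |R|=1.17888 >1
  x=-2.155: |R|=1.06147 >1
So |R|<1 on (-2.0952, 0).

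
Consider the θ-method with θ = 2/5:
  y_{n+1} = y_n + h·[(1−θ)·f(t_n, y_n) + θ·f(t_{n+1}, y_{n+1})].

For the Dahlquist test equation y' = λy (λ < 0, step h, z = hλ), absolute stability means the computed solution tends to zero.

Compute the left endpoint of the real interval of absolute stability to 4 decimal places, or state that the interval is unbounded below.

z* = -10.0000.

On y'=λy, z=hλ:
  y_{n+1} = y_n + z·[3/5·y_n + 2/5·y_{n+1}] ⇒ (1 − 2/5z)y_{n+1} = (1 + 3/5z)y_n
  Hence R(z) = (1 + 3/5z)/(1 − 2/5z).

Need |R(x)|<1, x<0.
x=-1.76: |R|=0.0329
R=−1: 1+3/5x = −1+2/5x ⇒ -1/5x=2 ⇒ x=2/(-1/5)=-10.0000
Confirm numerically:
  x=-9.522: |R|=0.98012 <1
  x=-5.062: |R|=0.67350 <1
  x=-4.903: |R|=0.65575 <1
  x=-10.576: |R|=1.02203 >1
  x=-10.398: |R|=1.01543 >1
  x=-10.038: |R|=1.00152 >1
Stable set (-10.0000, 0).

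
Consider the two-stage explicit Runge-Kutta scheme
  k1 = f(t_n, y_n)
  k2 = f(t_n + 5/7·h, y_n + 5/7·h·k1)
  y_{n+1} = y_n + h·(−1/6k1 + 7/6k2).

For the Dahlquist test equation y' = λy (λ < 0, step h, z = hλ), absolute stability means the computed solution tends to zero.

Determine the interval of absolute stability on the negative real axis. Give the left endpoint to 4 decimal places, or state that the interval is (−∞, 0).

On y'=λy, z=hλ:
  k1=λy_n ⇒ h·k1=z·y_n;  k2=λ(1+5/7z)y_n ⇒ h·k2=z(1+5/7z)y_n
  y_{n+1}/y_n = 1 − 1/6z + 7/6z(1+5/7z) = 1 + z + 5/6z²
  ⇒ R(z) = 1 + z + 5/6z².

Solve |R(x)|<1 on ℝ⁻.
x=-1.08: |R|=0.8920
R=1: x+5/6x²=0 ⇒ x=−6/5=-1.2000; min R=1−1/(4·5/6)=0.7000>−1
Confirm numerically:
  x=-1.039: |R|=0.86060 <1
  x=-1.028: |R|=0.85265 <1
  x=-0.591: |R|=0.70007 <1
  x=-0.523: |R|=0.70494 <1
  x=-1.622: |R|=1.57040 >1
  x=-1.477: |R|=1.34094 >1
  x=-1.475: |R|=1.33802 >1
So |R|<1 on (-1.2000, 0).

(-1.2000, 0).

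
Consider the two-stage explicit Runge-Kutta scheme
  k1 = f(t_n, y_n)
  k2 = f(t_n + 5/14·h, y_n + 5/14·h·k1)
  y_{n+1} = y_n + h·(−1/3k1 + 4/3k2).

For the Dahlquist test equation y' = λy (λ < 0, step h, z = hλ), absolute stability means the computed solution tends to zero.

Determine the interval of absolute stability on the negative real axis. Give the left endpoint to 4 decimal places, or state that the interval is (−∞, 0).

With y'=λy (z=hλ):
  k1=λy_n ⇒ h·k1=z·y_n;  k2=λ(1+5/14z)y_n ⇒ h·k2=z(1+5/14z)y_n
  y_{n+1}/y_n = 1 − 1/3z + 4/3z(1+5/14z) = 1 + z + 10/21z²
  Hence R(z) = 1 + z + 10/21z².

Solve |R(x)|<1 on ℝ⁻.
x=-1.07: |R|=0.4752
R=1: x+10/21x²=0 ⇒ x=−21/10=-2.1000; min R=1−1/(4·10/21)=0.4750>−1
Confirm numerically:
  x=-1.675: |R|=0.66101 <1
  x=-1.043: |R|=0.47502 <1
  x=-0.920: |R|=0.48305 <1
  x=-2.579: |R|=1.58826 >1
  x=-2.523: |R|=1.50820 >1
  x=-2.487: |R|=1.45832 >1
So |R|<1 on (-2.1000, 0).

(-2.1000, 0).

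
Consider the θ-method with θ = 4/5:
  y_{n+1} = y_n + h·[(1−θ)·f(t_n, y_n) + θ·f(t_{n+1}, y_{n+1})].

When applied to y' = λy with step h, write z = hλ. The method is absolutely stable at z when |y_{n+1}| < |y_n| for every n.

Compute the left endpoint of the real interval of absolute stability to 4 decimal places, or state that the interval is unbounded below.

With y'=λy (z=hλ):
  y_{n+1} = y_n + z·[1/5·y_n + 4/5·y_{n+1}] ⇒ (1 − 4/5z)y_{n+1} = (1 + 1/5z)y_n
  R(z) = (1 + 1/5z)/(1 − 4/5z).

Need |R(x)|<1, x<0.
x=-1.38: |R|=0.3441
x=-2: |R|=0.2308
x=-10: |R|=0.1111
x=-100: |R|=0.2346
θ=4/5≥1/2 ⇒ |1+1/5x|<|1−4/5x| ∀x<0 ⇒ unbounded interval.

interval (−∞, 0).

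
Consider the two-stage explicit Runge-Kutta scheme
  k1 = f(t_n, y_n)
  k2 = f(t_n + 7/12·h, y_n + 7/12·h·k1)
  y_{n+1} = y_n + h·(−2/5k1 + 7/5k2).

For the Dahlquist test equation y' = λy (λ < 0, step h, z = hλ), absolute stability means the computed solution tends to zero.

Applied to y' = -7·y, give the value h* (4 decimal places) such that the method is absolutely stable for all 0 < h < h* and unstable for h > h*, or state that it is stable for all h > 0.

(-1.2245,0); λ=-7 ⇒ h* = (60/49)/7 = 0.1749.

Test eqn y'=λy, z=hλ:
  k1=λy_n ⇒ h·k1=z·y_n;  k2=λ(1+7/12z)y_n ⇒ h·k2=z(1+7/12z)y_n
  y_{n+1}/y_n = 1 − 2/5z + 7/5z(1+7/12z) = 1 + z + 49/60z²
  R(z) = 1 + z + 49/60z².

Find x<0 with |R(x)|<1.
x=-1.19: |R|=0.9665
R=1: x+49/60x²=0 ⇒ x=−60/49=-1.2245; min R=1−1/(4·49/60)=0.6939>−1
Confirm numerically:
  x=-0.987: |R|=0.80857 <1
  x=-0.914: |R|=0.76824 <1
  x=-0.851: |R|=0.74043 <1
  x=-0.660: |R|=0.69574 <1
  x=-1.784: |R|=1.81517 >1
  x=-1.429: |R|=1.23867 >1
So |R|<1 on (-1.2245, 0).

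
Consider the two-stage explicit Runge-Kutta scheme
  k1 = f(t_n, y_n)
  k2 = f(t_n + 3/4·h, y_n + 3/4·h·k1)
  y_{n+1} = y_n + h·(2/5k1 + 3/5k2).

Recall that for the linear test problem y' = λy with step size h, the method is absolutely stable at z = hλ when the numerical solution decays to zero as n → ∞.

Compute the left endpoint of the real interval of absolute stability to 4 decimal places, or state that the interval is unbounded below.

left endpoint -2.2222.

With y'=λy (z=hλ):
  k1=λy_n ⇒ h·k1=z·y_n;  k2=λ(1+3/4z)y_n ⇒ h·k2=z(1+3/4z)y_n
  y_{n+1}/y_n = 1 + 2/5z + 3/5z(1+3/4z) = 1 + z + 9/20z²
  so R(z) = 1 + z + 9/20z².

Solve |R(x)|<1 on ℝ⁻.
x=-1.49: |R|=0.5090
R=1: x+9/20x²=0 ⇒ x=−20/9=-2.2222; min R=1−1/(4·9/20)=0.4444>−1
Confirm numerically:
  x=-1.879: |R|=0.70979 <1
  x=-1.310: |R|=0.46225 <1
  x=-1.145: |R|=0.44496 <1
  x=-2.788: |R|=1.70982 >1
  x=-2.333: |R|=1.11630 >1
So |R|<1 on (-2.2222, 0).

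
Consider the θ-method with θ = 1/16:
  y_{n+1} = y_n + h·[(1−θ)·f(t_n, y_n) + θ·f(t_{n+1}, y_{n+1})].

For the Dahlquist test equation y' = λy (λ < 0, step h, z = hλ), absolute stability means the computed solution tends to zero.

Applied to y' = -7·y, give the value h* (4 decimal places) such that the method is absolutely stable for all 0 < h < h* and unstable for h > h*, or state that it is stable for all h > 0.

On y'=λy, z=hλ:
  y_{n+1} = y_n + z·[15/16·y_n + 1/16·y_{n+1}] ⇒ (1 − 1/16z)y_{n+1} = (1 + 15/16z)y_n
  R(z) = (1 + 15/16z)/(1 − 1/16z).

Need |R(x)|<1, x<0.
x=-0.84: |R|=0.2019
R=−1: 1+15/16x = −1+1/16x ⇒ -7/8x=2 ⇒ x=2/(-7/8)=-2.2857
Confirm numerically:
  x=-1.962: |R|=0.74769 <1
  x=-1.909: |R|=0.70551 <1
  x=-1.715: |R|=0.54897 <1
  x=-1.344: |R|=0.23985 <1
  x=-2.851: |R|=1.41982 >1
  x=-2.449: |R|=1.12391 >1
Interval (-2.2857, 0).

(-2.2857,0); λ=-7 ⇒ h* = (16/7)/7 = 0.3265.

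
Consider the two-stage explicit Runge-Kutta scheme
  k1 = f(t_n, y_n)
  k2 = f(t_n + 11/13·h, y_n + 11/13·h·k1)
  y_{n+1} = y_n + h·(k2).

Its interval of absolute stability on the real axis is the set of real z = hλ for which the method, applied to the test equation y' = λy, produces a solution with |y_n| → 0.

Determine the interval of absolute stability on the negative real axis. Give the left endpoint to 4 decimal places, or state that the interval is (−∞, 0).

Set f=λy, z=hλ:
  k1=λy_n ⇒ h·k1=z·y_n;  k2=λ(1+11/13z)y_n ⇒ h·k2=z(1+11/13z)y_n
  y_{n+1}/y_n = 1 + z(1+11/13z) = 1 + z + 11/13z²
  ⇒ R(z) = 1 + z + 11/13z².

Solve |R(x)|<1 on ℝ⁻.
x=-0.44: |R|=0.7238
R=1: x+11/13x²=0 ⇒ x=−13/11=-1.1818; min R=1−1/(4·11/13)=0.7045>−1
Confirm numerically:
  x=-1.058: |R|=0.88915 <1
  x=-0.963: |R|=0.82170 <1
  x=-0.821: |R|=0.74934 <1
  x=-1.678: |R|=1.70450 >1
  x=-1.514: |R|=1.42555 >1
  x=-1.454: |R|=1.33487 >1
So |R|<1 on (-1.1818, 0).

z∈(-1.1818,0).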